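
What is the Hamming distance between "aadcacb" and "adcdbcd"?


Comparing "aadcacb" and "adcdbcd" position by position:
  Position 0: 'a' vs 'a' => same
  Position 1: 'a' vs 'd' => differ
  Position 2: 'd' vs 'c' => differ
  Position 3: 'c' vs 'd' => differ
  Position 4: 'a' vs 'b' => differ
  Position 5: 'c' vs 'c' => same
  Position 6: 'b' vs 'd' => differ
Total differences (Hamming distance): 5

5


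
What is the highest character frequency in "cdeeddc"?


Input: cdeeddc
Character counts:
  'c': 2
  'd': 3
  'e': 2
Maximum frequency: 3

3


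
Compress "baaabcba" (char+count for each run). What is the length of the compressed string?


Input: baaabcba
Runs:
  'b' x 1 => "b1"
  'a' x 3 => "a3"
  'b' x 1 => "b1"
  'c' x 1 => "c1"
  'b' x 1 => "b1"
  'a' x 1 => "a1"
Compressed: "b1a3b1c1b1a1"
Compressed length: 12

12


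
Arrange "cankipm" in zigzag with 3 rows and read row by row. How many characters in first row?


Zigzag "cankipm" into 3 rows:
Placing characters:
  'c' => row 0
  'a' => row 1
  'n' => row 2
  'k' => row 1
  'i' => row 0
  'p' => row 1
  'm' => row 2
Rows:
  Row 0: "ci"
  Row 1: "akp"
  Row 2: "nm"
First row length: 2

2


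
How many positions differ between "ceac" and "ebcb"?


Comparing "ceac" and "ebcb" position by position:
  Position 0: 'c' vs 'e' => DIFFER
  Position 1: 'e' vs 'b' => DIFFER
  Position 2: 'a' vs 'c' => DIFFER
  Position 3: 'c' vs 'b' => DIFFER
Positions that differ: 4

4


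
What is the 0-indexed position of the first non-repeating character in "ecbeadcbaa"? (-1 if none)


Input: ecbeadcbaa
Character frequencies:
  'a': 3
  'b': 2
  'c': 2
  'd': 1
  'e': 2
Scanning left to right for freq == 1:
  Position 0 ('e'): freq=2, skip
  Position 1 ('c'): freq=2, skip
  Position 2 ('b'): freq=2, skip
  Position 3 ('e'): freq=2, skip
  Position 4 ('a'): freq=3, skip
  Position 5 ('d'): unique! => answer = 5

5


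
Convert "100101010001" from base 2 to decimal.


Input: "100101010001" in base 2
Positional expansion:
  Digit '1' (value 1) x 2^11 = 2048
  Digit '0' (value 0) x 2^10 = 0
  Digit '0' (value 0) x 2^9 = 0
  Digit '1' (value 1) x 2^8 = 256
  Digit '0' (value 0) x 2^7 = 0
  Digit '1' (value 1) x 2^6 = 64
  Digit '0' (value 0) x 2^5 = 0
  Digit '1' (value 1) x 2^4 = 16
  Digit '0' (value 0) x 2^3 = 0
  Digit '0' (value 0) x 2^2 = 0
  Digit '0' (value 0) x 2^1 = 0
  Digit '1' (value 1) x 2^0 = 1
Sum = 2385

2385


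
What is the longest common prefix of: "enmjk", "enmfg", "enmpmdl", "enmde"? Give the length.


Words: enmjk, enmfg, enmpmdl, enmde
  Position 0: all 'e' => match
  Position 1: all 'n' => match
  Position 2: all 'm' => match
  Position 3: ('j', 'f', 'p', 'd') => mismatch, stop
LCP = "enm" (length 3)

3


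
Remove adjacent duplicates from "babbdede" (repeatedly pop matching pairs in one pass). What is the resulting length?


Input: babbdede
Stack-based adjacent duplicate removal:
  Read 'b': push. Stack: b
  Read 'a': push. Stack: ba
  Read 'b': push. Stack: bab
  Read 'b': matches stack top 'b' => pop. Stack: ba
  Read 'd': push. Stack: bad
  Read 'e': push. Stack: bade
  Read 'd': push. Stack: baded
  Read 'e': push. Stack: badede
Final stack: "badede" (length 6)

6


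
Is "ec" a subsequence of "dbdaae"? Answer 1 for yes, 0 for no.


Check if "ec" is a subsequence of "dbdaae"
Greedy scan:
  Position 0 ('d'): no match needed
  Position 1 ('b'): no match needed
  Position 2 ('d'): no match needed
  Position 3 ('a'): no match needed
  Position 4 ('a'): no match needed
  Position 5 ('e'): matches sub[0] = 'e'
Only matched 1/2 characters => not a subsequence

0


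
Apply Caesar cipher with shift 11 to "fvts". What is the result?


Caesar cipher: shift "fvts" by 11
  'f' (pos 5) + 11 = pos 16 = 'q'
  'v' (pos 21) + 11 = pos 6 = 'g'
  't' (pos 19) + 11 = pos 4 = 'e'
  's' (pos 18) + 11 = pos 3 = 'd'
Result: qged

qged


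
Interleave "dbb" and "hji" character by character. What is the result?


Interleaving "dbb" and "hji":
  Position 0: 'd' from first, 'h' from second => "dh"
  Position 1: 'b' from first, 'j' from second => "bj"
  Position 2: 'b' from first, 'i' from second => "bi"
Result: dhbjbi

dhbjbi


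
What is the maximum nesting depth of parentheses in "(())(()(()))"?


Input: "(())(()(()))"
Tracking depth:
  Position 0 '(': depth becomes 1
  Position 1 '(': depth becomes 2
  Position 2 ')': depth becomes 1
  Position 3 ')': depth becomes 0
  Position 4 '(': depth becomes 1
  Position 5 '(': depth becomes 2
  Position 6 ')': depth becomes 1
  Position 7 '(': depth becomes 2
  Position 8 '(': depth becomes 3
  Position 9 ')': depth becomes 2
  Position 10 ')': depth becomes 1
  Position 11 ')': depth becomes 0
Maximum depth reached: 3

3


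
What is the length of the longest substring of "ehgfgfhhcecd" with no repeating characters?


Input: "ehgfgfhhcecd"
Sliding window (track last position of each char):
  Position 0 ('e'): window [0,0] length 1 -- new best
  Position 1 ('h'): window [0,1] length 2 -- new best
  Position 2 ('g'): window [0,2] length 3 -- new best
  Position 3 ('f'): window [0,3] length 4 -- new best
  Position 4 ('g'): repeat (last at 2), move window start to 3
  Position 4 ('g'): window [3,4] length 2
  Position 5 ('f'): repeat (last at 3), move window start to 4
  Position 5 ('f'): window [4,5] length 2
  Position 6 ('h'): window [4,6] length 3
  Position 7 ('h'): repeat (last at 6), move window start to 7
  Position 7 ('h'): window [7,7] length 1
  Position 8 ('c'): window [7,8] length 2
  Position 9 ('e'): window [7,9] length 3
  Position 10 ('c'): repeat (last at 8), move window start to 9
  Position 10 ('c'): window [9,10] length 2
  Position 11 ('d'): window [9,11] length 3
Longest substring with no repeats: "ehgf" with length 4

4


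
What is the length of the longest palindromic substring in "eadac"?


Input: "eadac"
Checking substrings for palindromes:
  [1:4] "ada" (len 3) => palindrome
Longest palindromic substring: "ada" with length 3

3


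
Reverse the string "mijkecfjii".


Input: mijkecfjii
Reading characters right to left:
  Position 9: 'i'
  Position 8: 'i'
  Position 7: 'j'
  Position 6: 'f'
  Position 5: 'c'
  Position 4: 'e'
  Position 3: 'k'
  Position 2: 'j'
  Position 1: 'i'
  Position 0: 'm'
Reversed: iijfcekjim

iijfcekjim


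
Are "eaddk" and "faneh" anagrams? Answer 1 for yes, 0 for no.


Strings: "eaddk", "faneh"
Sorted first:  addek
Sorted second: aefhn
Differ at position 1: 'd' vs 'e' => not anagrams

0


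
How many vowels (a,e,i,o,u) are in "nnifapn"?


Input: nnifapn
Checking each character:
  'n' at position 0: consonant
  'n' at position 1: consonant
  'i' at position 2: vowel (running total: 1)
  'f' at position 3: consonant
  'a' at position 4: vowel (running total: 2)
  'p' at position 5: consonant
  'n' at position 6: consonant
Total vowels: 2

2


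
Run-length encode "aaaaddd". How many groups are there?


Input: aaaaddd
Scanning for consecutive runs:
  Group 1: 'a' x 4 (positions 0-3)
  Group 2: 'd' x 3 (positions 4-6)
Total groups: 2

2


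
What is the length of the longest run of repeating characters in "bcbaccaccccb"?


Input: "bcbaccaccccb"
Scanning for longest run:
  Position 1 ('c'): new char, reset run to 1
  Position 2 ('b'): new char, reset run to 1
  Position 3 ('a'): new char, reset run to 1
  Position 4 ('c'): new char, reset run to 1
  Position 5 ('c'): continues run of 'c', length=2
  Position 6 ('a'): new char, reset run to 1
  Position 7 ('c'): new char, reset run to 1
  Position 8 ('c'): continues run of 'c', length=2
  Position 9 ('c'): continues run of 'c', length=3
  Position 10 ('c'): continues run of 'c', length=4
  Position 11 ('b'): new char, reset run to 1
Longest run: 'c' with length 4

4


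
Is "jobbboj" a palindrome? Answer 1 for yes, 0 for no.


Input: jobbboj
Reversed: jobbboj
  Compare pos 0 ('j') with pos 6 ('j'): match
  Compare pos 1 ('o') with pos 5 ('o'): match
  Compare pos 2 ('b') with pos 4 ('b'): match
Result: palindrome

1


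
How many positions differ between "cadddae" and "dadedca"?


Comparing "cadddae" and "dadedca" position by position:
  Position 0: 'c' vs 'd' => DIFFER
  Position 1: 'a' vs 'a' => same
  Position 2: 'd' vs 'd' => same
  Position 3: 'd' vs 'e' => DIFFER
  Position 4: 'd' vs 'd' => same
  Position 5: 'a' vs 'c' => DIFFER
  Position 6: 'e' vs 'a' => DIFFER
Positions that differ: 4

4


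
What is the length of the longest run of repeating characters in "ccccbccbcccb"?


Input: "ccccbccbcccb"
Scanning for longest run:
  Position 1 ('c'): continues run of 'c', length=2
  Position 2 ('c'): continues run of 'c', length=3
  Position 3 ('c'): continues run of 'c', length=4
  Position 4 ('b'): new char, reset run to 1
  Position 5 ('c'): new char, reset run to 1
  Position 6 ('c'): continues run of 'c', length=2
  Position 7 ('b'): new char, reset run to 1
  Position 8 ('c'): new char, reset run to 1
  Position 9 ('c'): continues run of 'c', length=2
  Position 10 ('c'): continues run of 'c', length=3
  Position 11 ('b'): new char, reset run to 1
Longest run: 'c' with length 4

4


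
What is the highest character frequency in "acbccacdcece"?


Input: acbccacdcece
Character counts:
  'a': 2
  'b': 1
  'c': 6
  'd': 1
  'e': 2
Maximum frequency: 6

6


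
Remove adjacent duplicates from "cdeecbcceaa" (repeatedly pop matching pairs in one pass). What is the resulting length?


Input: cdeecbcceaa
Stack-based adjacent duplicate removal:
  Read 'c': push. Stack: c
  Read 'd': push. Stack: cd
  Read 'e': push. Stack: cde
  Read 'e': matches stack top 'e' => pop. Stack: cd
  Read 'c': push. Stack: cdc
  Read 'b': push. Stack: cdcb
  Read 'c': push. Stack: cdcbc
  Read 'c': matches stack top 'c' => pop. Stack: cdcb
  Read 'e': push. Stack: cdcbe
  Read 'a': push. Stack: cdcbea
  Read 'a': matches stack top 'a' => pop. Stack: cdcbe
Final stack: "cdcbe" (length 5)

5


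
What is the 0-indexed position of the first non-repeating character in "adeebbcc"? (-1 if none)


Input: adeebbcc
Character frequencies:
  'a': 1
  'b': 2
  'c': 2
  'd': 1
  'e': 2
Scanning left to right for freq == 1:
  Position 0 ('a'): unique! => answer = 0

0


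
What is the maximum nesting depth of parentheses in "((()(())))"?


Input: "((()(())))"
Tracking depth:
  Position 0 '(': depth becomes 1
  Position 1 '(': depth becomes 2
  Position 2 '(': depth becomes 3
  Position 3 ')': depth becomes 2
  Position 4 '(': depth becomes 3
  Position 5 '(': depth becomes 4
  Position 6 ')': depth becomes 3
  Position 7 ')': depth becomes 2
  Position 8 ')': depth becomes 1
  Position 9 ')': depth becomes 0
Maximum depth reached: 4

4


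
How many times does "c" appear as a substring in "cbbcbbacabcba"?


Searching for "c" in "cbbcbbacabcba"
Scanning each position:
  Position 0: "c" => MATCH
  Position 1: "b" => no
  Position 2: "b" => no
  Position 3: "c" => MATCH
  Position 4: "b" => no
  Position 5: "b" => no
  Position 6: "a" => no
  Position 7: "c" => MATCH
  Position 8: "a" => no
  Position 9: "b" => no
  Position 10: "c" => MATCH
  Position 11: "b" => no
  Position 12: "a" => no
Total occurrences: 4

4


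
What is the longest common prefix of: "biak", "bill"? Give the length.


Words: biak, bill
  Position 0: all 'b' => match
  Position 1: all 'i' => match
  Position 2: ('a', 'l') => mismatch, stop
LCP = "bi" (length 2)

2


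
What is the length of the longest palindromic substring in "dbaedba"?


Input: "dbaedba"
Checking substrings for palindromes:
  No multi-char palindromic substrings found
Longest palindromic substring: "d" with length 1

1


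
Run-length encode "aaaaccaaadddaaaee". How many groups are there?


Input: aaaaccaaadddaaaee
Scanning for consecutive runs:
  Group 1: 'a' x 4 (positions 0-3)
  Group 2: 'c' x 2 (positions 4-5)
  Group 3: 'a' x 3 (positions 6-8)
  Group 4: 'd' x 3 (positions 9-11)
  Group 5: 'a' x 3 (positions 12-14)
  Group 6: 'e' x 2 (positions 15-16)
Total groups: 6

6


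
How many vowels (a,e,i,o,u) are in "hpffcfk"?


Input: hpffcfk
Checking each character:
  'h' at position 0: consonant
  'p' at position 1: consonant
  'f' at position 2: consonant
  'f' at position 3: consonant
  'c' at position 4: consonant
  'f' at position 5: consonant
  'k' at position 6: consonant
Total vowels: 0

0


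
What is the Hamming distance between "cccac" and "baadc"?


Comparing "cccac" and "baadc" position by position:
  Position 0: 'c' vs 'b' => differ
  Position 1: 'c' vs 'a' => differ
  Position 2: 'c' vs 'a' => differ
  Position 3: 'a' vs 'd' => differ
  Position 4: 'c' vs 'c' => same
Total differences (Hamming distance): 4

4


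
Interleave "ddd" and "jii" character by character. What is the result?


Interleaving "ddd" and "jii":
  Position 0: 'd' from first, 'j' from second => "dj"
  Position 1: 'd' from first, 'i' from second => "di"
  Position 2: 'd' from first, 'i' from second => "di"
Result: djdidi

djdidi


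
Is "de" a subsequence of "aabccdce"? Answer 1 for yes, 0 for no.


Check if "de" is a subsequence of "aabccdce"
Greedy scan:
  Position 0 ('a'): no match needed
  Position 1 ('a'): no match needed
  Position 2 ('b'): no match needed
  Position 3 ('c'): no match needed
  Position 4 ('c'): no match needed
  Position 5 ('d'): matches sub[0] = 'd'
  Position 6 ('c'): no match needed
  Position 7 ('e'): matches sub[1] = 'e'
All 2 characters matched => is a subsequence

1


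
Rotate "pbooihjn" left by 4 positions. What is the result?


Input: "pbooihjn", rotate left by 4
First 4 characters: "pboo"
Remaining characters: "ihjn"
Concatenate remaining + first: "ihjn" + "pboo" = "ihjnpboo"

ihjnpboo


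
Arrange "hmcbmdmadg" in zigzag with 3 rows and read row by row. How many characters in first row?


Zigzag "hmcbmdmadg" into 3 rows:
Placing characters:
  'h' => row 0
  'm' => row 1
  'c' => row 2
  'b' => row 1
  'm' => row 0
  'd' => row 1
  'm' => row 2
  'a' => row 1
  'd' => row 0
  'g' => row 1
Rows:
  Row 0: "hmd"
  Row 1: "mbdag"
  Row 2: "cm"
First row length: 3

3


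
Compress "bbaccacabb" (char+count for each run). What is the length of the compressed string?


Input: bbaccacabb
Runs:
  'b' x 2 => "b2"
  'a' x 1 => "a1"
  'c' x 2 => "c2"
  'a' x 1 => "a1"
  'c' x 1 => "c1"
  'a' x 1 => "a1"
  'b' x 2 => "b2"
Compressed: "b2a1c2a1c1a1b2"
Compressed length: 14

14


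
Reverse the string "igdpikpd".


Input: igdpikpd
Reading characters right to left:
  Position 7: 'd'
  Position 6: 'p'
  Position 5: 'k'
  Position 4: 'i'
  Position 3: 'p'
  Position 2: 'd'
  Position 1: 'g'
  Position 0: 'i'
Reversed: dpkipdgi

dpkipdgi


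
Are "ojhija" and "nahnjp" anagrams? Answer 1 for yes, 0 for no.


Strings: "ojhija", "nahnjp"
Sorted first:  ahijjo
Sorted second: ahjnnp
Differ at position 2: 'i' vs 'j' => not anagrams

0


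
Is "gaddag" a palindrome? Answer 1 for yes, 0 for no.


Input: gaddag
Reversed: gaddag
  Compare pos 0 ('g') with pos 5 ('g'): match
  Compare pos 1 ('a') with pos 4 ('a'): match
  Compare pos 2 ('d') with pos 3 ('d'): match
Result: palindrome

1


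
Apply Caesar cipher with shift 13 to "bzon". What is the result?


Caesar cipher: shift "bzon" by 13
  'b' (pos 1) + 13 = pos 14 = 'o'
  'z' (pos 25) + 13 = pos 12 = 'm'
  'o' (pos 14) + 13 = pos 1 = 'b'
  'n' (pos 13) + 13 = pos 0 = 'a'
Result: omba

omba


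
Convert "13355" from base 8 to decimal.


Input: "13355" in base 8
Positional expansion:
  Digit '1' (value 1) x 8^4 = 4096
  Digit '3' (value 3) x 8^3 = 1536
  Digit '3' (value 3) x 8^2 = 192
  Digit '5' (value 5) x 8^1 = 40
  Digit '5' (value 5) x 8^0 = 5
Sum = 5869

5869


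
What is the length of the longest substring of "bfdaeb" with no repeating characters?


Input: "bfdaeb"
Sliding window (track last position of each char):
  Position 0 ('b'): window [0,0] length 1 -- new best
  Position 1 ('f'): window [0,1] length 2 -- new best
  Position 2 ('d'): window [0,2] length 3 -- new best
  Position 3 ('a'): window [0,3] length 4 -- new best
  Position 4 ('e'): window [0,4] length 5 -- new best
  Position 5 ('b'): repeat (last at 0), move window start to 1
  Position 5 ('b'): window [1,5] length 5
Longest substring with no repeats: "bfdae" with length 5

5


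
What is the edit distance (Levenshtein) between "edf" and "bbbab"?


Computing edit distance: "edf" -> "bbbab"
DP table:
           b    b    b    a    b
      0    1    2    3    4    5
  e   1    1    2    3    4    5
  d   2    2    2    3    4    5
  f   3    3    3    3    4    5
Edit distance = dp[3][5] = 5

5


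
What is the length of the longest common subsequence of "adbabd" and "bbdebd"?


LCS of "adbabd" and "bbdebd"
DP table:
           b    b    d    e    b    d
      0    0    0    0    0    0    0
  a   0    0    0    0    0    0    0
  d   0    0    0    1    1    1    1
  b   0    1    1    1    1    2    2
  a   0    1    1    1    1    2    2
  b   0    1    2    2    2    2    2
  d   0    1    2    3    3    3    3
LCS length = dp[6][6] = 3

3


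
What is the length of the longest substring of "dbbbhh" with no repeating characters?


Input: "dbbbhh"
Sliding window (track last position of each char):
  Position 0 ('d'): window [0,0] length 1 -- new best
  Position 1 ('b'): window [0,1] length 2 -- new best
  Position 2 ('b'): repeat (last at 1), move window start to 2
  Position 2 ('b'): window [2,2] length 1
  Position 3 ('b'): repeat (last at 2), move window start to 3
  Position 3 ('b'): window [3,3] length 1
  Position 4 ('h'): window [3,4] length 2
  Position 5 ('h'): repeat (last at 4), move window start to 5
  Position 5 ('h'): window [5,5] length 1
Longest substring with no repeats: "db" with length 2

2


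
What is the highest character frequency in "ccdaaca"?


Input: ccdaaca
Character counts:
  'a': 3
  'c': 3
  'd': 1
Maximum frequency: 3

3


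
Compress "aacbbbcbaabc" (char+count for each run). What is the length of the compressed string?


Input: aacbbbcbaabc
Runs:
  'a' x 2 => "a2"
  'c' x 1 => "c1"
  'b' x 3 => "b3"
  'c' x 1 => "c1"
  'b' x 1 => "b1"
  'a' x 2 => "a2"
  'b' x 1 => "b1"
  'c' x 1 => "c1"
Compressed: "a2c1b3c1b1a2b1c1"
Compressed length: 16

16


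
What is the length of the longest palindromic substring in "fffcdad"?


Input: "fffcdad"
Checking substrings for palindromes:
  [0:3] "fff" (len 3) => palindrome
  [4:7] "dad" (len 3) => palindrome
  [0:2] "ff" (len 2) => palindrome
  [1:3] "ff" (len 2) => palindrome
Longest palindromic substring: "fff" with length 3

3


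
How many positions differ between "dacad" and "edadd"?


Comparing "dacad" and "edadd" position by position:
  Position 0: 'd' vs 'e' => DIFFER
  Position 1: 'a' vs 'd' => DIFFER
  Position 2: 'c' vs 'a' => DIFFER
  Position 3: 'a' vs 'd' => DIFFER
  Position 4: 'd' vs 'd' => same
Positions that differ: 4

4


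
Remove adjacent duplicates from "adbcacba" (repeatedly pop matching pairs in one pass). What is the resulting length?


Input: adbcacba
Stack-based adjacent duplicate removal:
  Read 'a': push. Stack: a
  Read 'd': push. Stack: ad
  Read 'b': push. Stack: adb
  Read 'c': push. Stack: adbc
  Read 'a': push. Stack: adbca
  Read 'c': push. Stack: adbcac
  Read 'b': push. Stack: adbcacb
  Read 'a': push. Stack: adbcacba
Final stack: "adbcacba" (length 8)

8


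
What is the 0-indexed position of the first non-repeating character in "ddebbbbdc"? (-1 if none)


Input: ddebbbbdc
Character frequencies:
  'b': 4
  'c': 1
  'd': 3
  'e': 1
Scanning left to right for freq == 1:
  Position 0 ('d'): freq=3, skip
  Position 1 ('d'): freq=3, skip
  Position 2 ('e'): unique! => answer = 2

2


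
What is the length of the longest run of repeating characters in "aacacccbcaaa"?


Input: "aacacccbcaaa"
Scanning for longest run:
  Position 1 ('a'): continues run of 'a', length=2
  Position 2 ('c'): new char, reset run to 1
  Position 3 ('a'): new char, reset run to 1
  Position 4 ('c'): new char, reset run to 1
  Position 5 ('c'): continues run of 'c', length=2
  Position 6 ('c'): continues run of 'c', length=3
  Position 7 ('b'): new char, reset run to 1
  Position 8 ('c'): new char, reset run to 1
  Position 9 ('a'): new char, reset run to 1
  Position 10 ('a'): continues run of 'a', length=2
  Position 11 ('a'): continues run of 'a', length=3
Longest run: 'c' with length 3

3


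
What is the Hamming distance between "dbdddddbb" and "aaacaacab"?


Comparing "dbdddddbb" and "aaacaacab" position by position:
  Position 0: 'd' vs 'a' => differ
  Position 1: 'b' vs 'a' => differ
  Position 2: 'd' vs 'a' => differ
  Position 3: 'd' vs 'c' => differ
  Position 4: 'd' vs 'a' => differ
  Position 5: 'd' vs 'a' => differ
  Position 6: 'd' vs 'c' => differ
  Position 7: 'b' vs 'a' => differ
  Position 8: 'b' vs 'b' => same
Total differences (Hamming distance): 8

8


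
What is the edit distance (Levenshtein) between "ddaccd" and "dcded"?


Computing edit distance: "ddaccd" -> "dcded"
DP table:
           d    c    d    e    d
      0    1    2    3    4    5
  d   1    0    1    2    3    4
  d   2    1    1    1    2    3
  a   3    2    2    2    2    3
  c   4    3    2    3    3    3
  c   5    4    3    3    4    4
  d   6    5    4    3    4    4
Edit distance = dp[6][5] = 4

4


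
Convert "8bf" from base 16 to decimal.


Input: "8bf" in base 16
Positional expansion:
  Digit '8' (value 8) x 16^2 = 2048
  Digit 'b' (value 11) x 16^1 = 176
  Digit 'f' (value 15) x 16^0 = 15
Sum = 2239

2239


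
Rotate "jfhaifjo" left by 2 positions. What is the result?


Input: "jfhaifjo", rotate left by 2
First 2 characters: "jf"
Remaining characters: "haifjo"
Concatenate remaining + first: "haifjo" + "jf" = "haifjojf"

haifjojf


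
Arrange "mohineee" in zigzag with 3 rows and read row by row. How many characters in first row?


Zigzag "mohineee" into 3 rows:
Placing characters:
  'm' => row 0
  'o' => row 1
  'h' => row 2
  'i' => row 1
  'n' => row 0
  'e' => row 1
  'e' => row 2
  'e' => row 1
Rows:
  Row 0: "mn"
  Row 1: "oiee"
  Row 2: "he"
First row length: 2

2


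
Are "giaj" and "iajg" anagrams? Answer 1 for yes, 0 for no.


Strings: "giaj", "iajg"
Sorted first:  agij
Sorted second: agij
Sorted forms match => anagrams

1


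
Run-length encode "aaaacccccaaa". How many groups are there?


Input: aaaacccccaaa
Scanning for consecutive runs:
  Group 1: 'a' x 4 (positions 0-3)
  Group 2: 'c' x 5 (positions 4-8)
  Group 3: 'a' x 3 (positions 9-11)
Total groups: 3

3


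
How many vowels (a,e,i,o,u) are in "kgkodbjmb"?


Input: kgkodbjmb
Checking each character:
  'k' at position 0: consonant
  'g' at position 1: consonant
  'k' at position 2: consonant
  'o' at position 3: vowel (running total: 1)
  'd' at position 4: consonant
  'b' at position 5: consonant
  'j' at position 6: consonant
  'm' at position 7: consonant
  'b' at position 8: consonant
Total vowels: 1

1


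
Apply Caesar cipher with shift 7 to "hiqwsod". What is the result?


Caesar cipher: shift "hiqwsod" by 7
  'h' (pos 7) + 7 = pos 14 = 'o'
  'i' (pos 8) + 7 = pos 15 = 'p'
  'q' (pos 16) + 7 = pos 23 = 'x'
  'w' (pos 22) + 7 = pos 3 = 'd'
  's' (pos 18) + 7 = pos 25 = 'z'
  'o' (pos 14) + 7 = pos 21 = 'v'
  'd' (pos 3) + 7 = pos 10 = 'k'
Result: opxdzvk

opxdzvk


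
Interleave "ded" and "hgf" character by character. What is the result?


Interleaving "ded" and "hgf":
  Position 0: 'd' from first, 'h' from second => "dh"
  Position 1: 'e' from first, 'g' from second => "eg"
  Position 2: 'd' from first, 'f' from second => "df"
Result: dhegdf

dhegdf


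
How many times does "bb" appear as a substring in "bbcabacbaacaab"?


Searching for "bb" in "bbcabacbaacaab"
Scanning each position:
  Position 0: "bb" => MATCH
  Position 1: "bc" => no
  Position 2: "ca" => no
  Position 3: "ab" => no
  Position 4: "ba" => no
  Position 5: "ac" => no
  Position 6: "cb" => no
  Position 7: "ba" => no
  Position 8: "aa" => no
  Position 9: "ac" => no
  Position 10: "ca" => no
  Position 11: "aa" => no
  Position 12: "ab" => no
Total occurrences: 1

1


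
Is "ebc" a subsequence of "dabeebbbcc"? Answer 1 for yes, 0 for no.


Check if "ebc" is a subsequence of "dabeebbbcc"
Greedy scan:
  Position 0 ('d'): no match needed
  Position 1 ('a'): no match needed
  Position 2 ('b'): no match needed
  Position 3 ('e'): matches sub[0] = 'e'
  Position 4 ('e'): no match needed
  Position 5 ('b'): matches sub[1] = 'b'
  Position 6 ('b'): no match needed
  Position 7 ('b'): no match needed
  Position 8 ('c'): matches sub[2] = 'c'
  Position 9 ('c'): no match needed
All 3 characters matched => is a subsequence

1


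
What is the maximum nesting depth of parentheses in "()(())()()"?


Input: "()(())()()"
Tracking depth:
  Position 0 '(': depth becomes 1
  Position 1 ')': depth becomes 0
  Position 2 '(': depth becomes 1
  Position 3 '(': depth becomes 2
  Position 4 ')': depth becomes 1
  Position 5 ')': depth becomes 0
  Position 6 '(': depth becomes 1
  Position 7 ')': depth becomes 0
  Position 8 '(': depth becomes 1
  Position 9 ')': depth becomes 0
Maximum depth reached: 2

2


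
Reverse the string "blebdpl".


Input: blebdpl
Reading characters right to left:
  Position 6: 'l'
  Position 5: 'p'
  Position 4: 'd'
  Position 3: 'b'
  Position 2: 'e'
  Position 1: 'l'
  Position 0: 'b'
Reversed: lpdbelb

lpdbelb


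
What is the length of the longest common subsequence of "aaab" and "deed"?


LCS of "aaab" and "deed"
DP table:
           d    e    e    d
      0    0    0    0    0
  a   0    0    0    0    0
  a   0    0    0    0    0
  a   0    0    0    0    0
  b   0    0    0    0    0
LCS length = dp[4][4] = 0

0


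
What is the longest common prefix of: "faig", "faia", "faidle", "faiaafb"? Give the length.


Words: faig, faia, faidle, faiaafb
  Position 0: all 'f' => match
  Position 1: all 'a' => match
  Position 2: all 'i' => match
  Position 3: ('g', 'a', 'd', 'a') => mismatch, stop
LCP = "fai" (length 3)

3


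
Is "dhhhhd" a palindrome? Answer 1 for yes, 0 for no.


Input: dhhhhd
Reversed: dhhhhd
  Compare pos 0 ('d') with pos 5 ('d'): match
  Compare pos 1 ('h') with pos 4 ('h'): match
  Compare pos 2 ('h') with pos 3 ('h'): match
Result: palindrome

1


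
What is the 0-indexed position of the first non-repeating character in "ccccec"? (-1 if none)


Input: ccccec
Character frequencies:
  'c': 5
  'e': 1
Scanning left to right for freq == 1:
  Position 0 ('c'): freq=5, skip
  Position 1 ('c'): freq=5, skip
  Position 2 ('c'): freq=5, skip
  Position 3 ('c'): freq=5, skip
  Position 4 ('e'): unique! => answer = 4

4


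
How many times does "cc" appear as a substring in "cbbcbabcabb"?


Searching for "cc" in "cbbcbabcabb"
Scanning each position:
  Position 0: "cb" => no
  Position 1: "bb" => no
  Position 2: "bc" => no
  Position 3: "cb" => no
  Position 4: "ba" => no
  Position 5: "ab" => no
  Position 6: "bc" => no
  Position 7: "ca" => no
  Position 8: "ab" => no
  Position 9: "bb" => no
Total occurrences: 0

0


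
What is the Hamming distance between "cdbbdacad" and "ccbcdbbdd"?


Comparing "cdbbdacad" and "ccbcdbbdd" position by position:
  Position 0: 'c' vs 'c' => same
  Position 1: 'd' vs 'c' => differ
  Position 2: 'b' vs 'b' => same
  Position 3: 'b' vs 'c' => differ
  Position 4: 'd' vs 'd' => same
  Position 5: 'a' vs 'b' => differ
  Position 6: 'c' vs 'b' => differ
  Position 7: 'a' vs 'd' => differ
  Position 8: 'd' vs 'd' => same
Total differences (Hamming distance): 5

5


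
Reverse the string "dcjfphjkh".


Input: dcjfphjkh
Reading characters right to left:
  Position 8: 'h'
  Position 7: 'k'
  Position 6: 'j'
  Position 5: 'h'
  Position 4: 'p'
  Position 3: 'f'
  Position 2: 'j'
  Position 1: 'c'
  Position 0: 'd'
Reversed: hkjhpfjcd

hkjhpfjcd


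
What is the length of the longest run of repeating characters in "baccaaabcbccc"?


Input: "baccaaabcbccc"
Scanning for longest run:
  Position 1 ('a'): new char, reset run to 1
  Position 2 ('c'): new char, reset run to 1
  Position 3 ('c'): continues run of 'c', length=2
  Position 4 ('a'): new char, reset run to 1
  Position 5 ('a'): continues run of 'a', length=2
  Position 6 ('a'): continues run of 'a', length=3
  Position 7 ('b'): new char, reset run to 1
  Position 8 ('c'): new char, reset run to 1
  Position 9 ('b'): new char, reset run to 1
  Position 10 ('c'): new char, reset run to 1
  Position 11 ('c'): continues run of 'c', length=2
  Position 12 ('c'): continues run of 'c', length=3
Longest run: 'a' with length 3

3


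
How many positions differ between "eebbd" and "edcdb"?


Comparing "eebbd" and "edcdb" position by position:
  Position 0: 'e' vs 'e' => same
  Position 1: 'e' vs 'd' => DIFFER
  Position 2: 'b' vs 'c' => DIFFER
  Position 3: 'b' vs 'd' => DIFFER
  Position 4: 'd' vs 'b' => DIFFER
Positions that differ: 4

4


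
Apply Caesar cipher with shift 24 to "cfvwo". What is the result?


Caesar cipher: shift "cfvwo" by 24
  'c' (pos 2) + 24 = pos 0 = 'a'
  'f' (pos 5) + 24 = pos 3 = 'd'
  'v' (pos 21) + 24 = pos 19 = 't'
  'w' (pos 22) + 24 = pos 20 = 'u'
  'o' (pos 14) + 24 = pos 12 = 'm'
Result: adtum

adtum


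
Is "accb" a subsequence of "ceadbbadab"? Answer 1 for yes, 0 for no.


Check if "accb" is a subsequence of "ceadbbadab"
Greedy scan:
  Position 0 ('c'): no match needed
  Position 1 ('e'): no match needed
  Position 2 ('a'): matches sub[0] = 'a'
  Position 3 ('d'): no match needed
  Position 4 ('b'): no match needed
  Position 5 ('b'): no match needed
  Position 6 ('a'): no match needed
  Position 7 ('d'): no match needed
  Position 8 ('a'): no match needed
  Position 9 ('b'): no match needed
Only matched 1/4 characters => not a subsequence

0


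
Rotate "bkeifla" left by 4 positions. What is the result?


Input: "bkeifla", rotate left by 4
First 4 characters: "bkei"
Remaining characters: "fla"
Concatenate remaining + first: "fla" + "bkei" = "flabkei"

flabkei


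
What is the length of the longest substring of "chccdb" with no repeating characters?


Input: "chccdb"
Sliding window (track last position of each char):
  Position 0 ('c'): window [0,0] length 1 -- new best
  Position 1 ('h'): window [0,1] length 2 -- new best
  Position 2 ('c'): repeat (last at 0), move window start to 1
  Position 2 ('c'): window [1,2] length 2
  Position 3 ('c'): repeat (last at 2), move window start to 3
  Position 3 ('c'): window [3,3] length 1
  Position 4 ('d'): window [3,4] length 2
  Position 5 ('b'): window [3,5] length 3 -- new best
Longest substring with no repeats: "cdb" with length 3

3


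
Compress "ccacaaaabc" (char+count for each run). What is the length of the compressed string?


Input: ccacaaaabc
Runs:
  'c' x 2 => "c2"
  'a' x 1 => "a1"
  'c' x 1 => "c1"
  'a' x 4 => "a4"
  'b' x 1 => "b1"
  'c' x 1 => "c1"
Compressed: "c2a1c1a4b1c1"
Compressed length: 12

12


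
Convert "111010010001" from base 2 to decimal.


Input: "111010010001" in base 2
Positional expansion:
  Digit '1' (value 1) x 2^11 = 2048
  Digit '1' (value 1) x 2^10 = 1024
  Digit '1' (value 1) x 2^9 = 512
  Digit '0' (value 0) x 2^8 = 0
  Digit '1' (value 1) x 2^7 = 128
  Digit '0' (value 0) x 2^6 = 0
  Digit '0' (value 0) x 2^5 = 0
  Digit '1' (value 1) x 2^4 = 16
  Digit '0' (value 0) x 2^3 = 0
  Digit '0' (value 0) x 2^2 = 0
  Digit '0' (value 0) x 2^1 = 0
  Digit '1' (value 1) x 2^0 = 1
Sum = 3729

3729


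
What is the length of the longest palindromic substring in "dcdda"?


Input: "dcdda"
Checking substrings for palindromes:
  [0:3] "dcd" (len 3) => palindrome
  [2:4] "dd" (len 2) => palindrome
Longest palindromic substring: "dcd" with length 3

3


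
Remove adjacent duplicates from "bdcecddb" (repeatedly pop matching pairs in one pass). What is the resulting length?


Input: bdcecddb
Stack-based adjacent duplicate removal:
  Read 'b': push. Stack: b
  Read 'd': push. Stack: bd
  Read 'c': push. Stack: bdc
  Read 'e': push. Stack: bdce
  Read 'c': push. Stack: bdcec
  Read 'd': push. Stack: bdcecd
  Read 'd': matches stack top 'd' => pop. Stack: bdcec
  Read 'b': push. Stack: bdcecb
Final stack: "bdcecb" (length 6)

6


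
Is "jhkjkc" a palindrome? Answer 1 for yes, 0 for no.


Input: jhkjkc
Reversed: ckjkhj
  Compare pos 0 ('j') with pos 5 ('c'): MISMATCH
  Compare pos 1 ('h') with pos 4 ('k'): MISMATCH
  Compare pos 2 ('k') with pos 3 ('j'): MISMATCH
Result: not a palindrome

0


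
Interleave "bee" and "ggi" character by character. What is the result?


Interleaving "bee" and "ggi":
  Position 0: 'b' from first, 'g' from second => "bg"
  Position 1: 'e' from first, 'g' from second => "eg"
  Position 2: 'e' from first, 'i' from second => "ei"
Result: bgegei

bgegei


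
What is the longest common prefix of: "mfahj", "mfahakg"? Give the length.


Words: mfahj, mfahakg
  Position 0: all 'm' => match
  Position 1: all 'f' => match
  Position 2: all 'a' => match
  Position 3: all 'h' => match
  Position 4: ('j', 'a') => mismatch, stop
LCP = "mfah" (length 4)

4


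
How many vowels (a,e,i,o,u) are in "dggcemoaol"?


Input: dggcemoaol
Checking each character:
  'd' at position 0: consonant
  'g' at position 1: consonant
  'g' at position 2: consonant
  'c' at position 3: consonant
  'e' at position 4: vowel (running total: 1)
  'm' at position 5: consonant
  'o' at position 6: vowel (running total: 2)
  'a' at position 7: vowel (running total: 3)
  'o' at position 8: vowel (running total: 4)
  'l' at position 9: consonant
Total vowels: 4

4


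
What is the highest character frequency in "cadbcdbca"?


Input: cadbcdbca
Character counts:
  'a': 2
  'b': 2
  'c': 3
  'd': 2
Maximum frequency: 3

3


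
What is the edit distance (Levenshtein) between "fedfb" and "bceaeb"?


Computing edit distance: "fedfb" -> "bceaeb"
DP table:
           b    c    e    a    e    b
      0    1    2    3    4    5    6
  f   1    1    2    3    4    5    6
  e   2    2    2    2    3    4    5
  d   3    3    3    3    3    4    5
  f   4    4    4    4    4    4    5
  b   5    4    5    5    5    5    4
Edit distance = dp[5][6] = 4

4


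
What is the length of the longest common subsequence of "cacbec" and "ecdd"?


LCS of "cacbec" and "ecdd"
DP table:
           e    c    d    d
      0    0    0    0    0
  c   0    0    1    1    1
  a   0    0    1    1    1
  c   0    0    1    1    1
  b   0    0    1    1    1
  e   0    1    1    1    1
  c   0    1    2    2    2
LCS length = dp[6][4] = 2

2


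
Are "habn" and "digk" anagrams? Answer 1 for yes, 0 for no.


Strings: "habn", "digk"
Sorted first:  abhn
Sorted second: dgik
Differ at position 0: 'a' vs 'd' => not anagrams

0


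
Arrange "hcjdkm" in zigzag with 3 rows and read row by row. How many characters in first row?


Zigzag "hcjdkm" into 3 rows:
Placing characters:
  'h' => row 0
  'c' => row 1
  'j' => row 2
  'd' => row 1
  'k' => row 0
  'm' => row 1
Rows:
  Row 0: "hk"
  Row 1: "cdm"
  Row 2: "j"
First row length: 2

2


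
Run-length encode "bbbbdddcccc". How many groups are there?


Input: bbbbdddcccc
Scanning for consecutive runs:
  Group 1: 'b' x 4 (positions 0-3)
  Group 2: 'd' x 3 (positions 4-6)
  Group 3: 'c' x 4 (positions 7-10)
Total groups: 3

3


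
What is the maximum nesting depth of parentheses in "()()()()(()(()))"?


Input: "()()()()(()(()))"
Tracking depth:
  Position 0 '(': depth becomes 1
  Position 1 ')': depth becomes 0
  Position 2 '(': depth becomes 1
  Position 3 ')': depth becomes 0
  Position 4 '(': depth becomes 1
  Position 5 ')': depth becomes 0
  Position 6 '(': depth becomes 1
  Position 7 ')': depth becomes 0
  Position 8 '(': depth becomes 1
  Position 9 '(': depth becomes 2
  Position 10 ')': depth becomes 1
  Position 11 '(': depth becomes 2
  Position 12 '(': depth becomes 3
  Position 13 ')': depth becomes 2
  Position 14 ')': depth becomes 1
  Position 15 ')': depth becomes 0
Maximum depth reached: 3

3


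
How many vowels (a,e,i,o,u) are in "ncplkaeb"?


Input: ncplkaeb
Checking each character:
  'n' at position 0: consonant
  'c' at position 1: consonant
  'p' at position 2: consonant
  'l' at position 3: consonant
  'k' at position 4: consonant
  'a' at position 5: vowel (running total: 1)
  'e' at position 6: vowel (running total: 2)
  'b' at position 7: consonant
Total vowels: 2

2


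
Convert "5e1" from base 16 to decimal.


Input: "5e1" in base 16
Positional expansion:
  Digit '5' (value 5) x 16^2 = 1280
  Digit 'e' (value 14) x 16^1 = 224
  Digit '1' (value 1) x 16^0 = 1
Sum = 1505

1505


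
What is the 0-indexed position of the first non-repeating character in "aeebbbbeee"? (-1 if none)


Input: aeebbbbeee
Character frequencies:
  'a': 1
  'b': 4
  'e': 5
Scanning left to right for freq == 1:
  Position 0 ('a'): unique! => answer = 0

0


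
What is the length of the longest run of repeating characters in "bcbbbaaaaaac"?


Input: "bcbbbaaaaaac"
Scanning for longest run:
  Position 1 ('c'): new char, reset run to 1
  Position 2 ('b'): new char, reset run to 1
  Position 3 ('b'): continues run of 'b', length=2
  Position 4 ('b'): continues run of 'b', length=3
  Position 5 ('a'): new char, reset run to 1
  Position 6 ('a'): continues run of 'a', length=2
  Position 7 ('a'): continues run of 'a', length=3
  Position 8 ('a'): continues run of 'a', length=4
  Position 9 ('a'): continues run of 'a', length=5
  Position 10 ('a'): continues run of 'a', length=6
  Position 11 ('c'): new char, reset run to 1
Longest run: 'a' with length 6

6


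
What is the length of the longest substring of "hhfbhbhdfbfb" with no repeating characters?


Input: "hhfbhbhdfbfb"
Sliding window (track last position of each char):
  Position 0 ('h'): window [0,0] length 1 -- new best
  Position 1 ('h'): repeat (last at 0), move window start to 1
  Position 1 ('h'): window [1,1] length 1
  Position 2 ('f'): window [1,2] length 2 -- new best
  Position 3 ('b'): window [1,3] length 3 -- new best
  Position 4 ('h'): repeat (last at 1), move window start to 2
  Position 4 ('h'): window [2,4] length 3
  Position 5 ('b'): repeat (last at 3), move window start to 4
  Position 5 ('b'): window [4,5] length 2
  Position 6 ('h'): repeat (last at 4), move window start to 5
  Position 6 ('h'): window [5,6] length 2
  Position 7 ('d'): window [5,7] length 3
  Position 8 ('f'): window [5,8] length 4 -- new best
  Position 9 ('b'): repeat (last at 5), move window start to 6
  Position 9 ('b'): window [6,9] length 4
  Position 10 ('f'): repeat (last at 8), move window start to 9
  Position 10 ('f'): window [9,10] length 2
  Position 11 ('b'): repeat (last at 9), move window start to 10
  Position 11 ('b'): window [10,11] length 2
Longest substring with no repeats: "bhdf" with length 4

4


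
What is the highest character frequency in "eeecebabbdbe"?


Input: eeecebabbdbe
Character counts:
  'a': 1
  'b': 4
  'c': 1
  'd': 1
  'e': 5
Maximum frequency: 5

5


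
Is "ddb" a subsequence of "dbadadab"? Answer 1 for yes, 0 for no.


Check if "ddb" is a subsequence of "dbadadab"
Greedy scan:
  Position 0 ('d'): matches sub[0] = 'd'
  Position 1 ('b'): no match needed
  Position 2 ('a'): no match needed
  Position 3 ('d'): matches sub[1] = 'd'
  Position 4 ('a'): no match needed
  Position 5 ('d'): no match needed
  Position 6 ('a'): no match needed
  Position 7 ('b'): matches sub[2] = 'b'
All 3 characters matched => is a subsequence

1


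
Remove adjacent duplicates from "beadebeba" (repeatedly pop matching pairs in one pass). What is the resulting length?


Input: beadebeba
Stack-based adjacent duplicate removal:
  Read 'b': push. Stack: b
  Read 'e': push. Stack: be
  Read 'a': push. Stack: bea
  Read 'd': push. Stack: bead
  Read 'e': push. Stack: beade
  Read 'b': push. Stack: beadeb
  Read 'e': push. Stack: beadebe
  Read 'b': push. Stack: beadebeb
  Read 'a': push. Stack: beadebeba
Final stack: "beadebeba" (length 9)

9


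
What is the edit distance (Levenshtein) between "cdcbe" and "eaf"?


Computing edit distance: "cdcbe" -> "eaf"
DP table:
           e    a    f
      0    1    2    3
  c   1    1    2    3
  d   2    2    2    3
  c   3    3    3    3
  b   4    4    4    4
  e   5    4    5    5
Edit distance = dp[5][3] = 5

5
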